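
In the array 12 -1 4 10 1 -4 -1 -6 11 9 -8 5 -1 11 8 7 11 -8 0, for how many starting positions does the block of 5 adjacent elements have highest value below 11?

(12, -1, 4, 10, 1) → max 12
(-1, 4, 10, 1, -4) → max 10  < 11 ✓
(4, 10, 1, -4, -1) → max 10  < 11 ✓
(10, 1, -4, -1, -6) → max 10  < 11 ✓
(1, -4, -1, -6, 11) → max 11
(-4, -1, -6, 11, 9) → max 11
(-1, -6, 11, 9, -8) → max 11
(-6, 11, 9, -8, 5) → max 11
(11, 9, -8, 5, -1) → max 11
(9, -8, 5, -1, 11) → max 11
(-8, 5, -1, 11, 8) → max 11
(5, -1, 11, 8, 7) → max 11
(-1, 11, 8, 7, 11) → max 11
(11, 8, 7, 11, -8) → max 11
(8, 7, 11, -8, 0) → max 11
3 windows satisfy the condition.

3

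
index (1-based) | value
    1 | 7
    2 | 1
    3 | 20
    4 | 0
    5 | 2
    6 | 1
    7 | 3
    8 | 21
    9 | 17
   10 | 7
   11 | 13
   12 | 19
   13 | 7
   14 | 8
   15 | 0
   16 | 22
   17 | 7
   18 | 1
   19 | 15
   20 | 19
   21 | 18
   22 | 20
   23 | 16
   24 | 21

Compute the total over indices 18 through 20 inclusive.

35

Elements at indices 18..20: 1, 15, 19
sum(1, 15, 19) = 35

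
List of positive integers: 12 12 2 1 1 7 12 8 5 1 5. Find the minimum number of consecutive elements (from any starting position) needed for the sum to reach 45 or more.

add 12: running sum 12 < 45
add 12: running sum 24 < 45
add 2: running sum 26 < 45
add 1: running sum 27 < 45
add 1: running sum 28 < 45
add 7: running sum 35 < 45
add 12: shortest ending here [12, 12, 2, 1, 1, 7, 12] sum 47, len 7
add 8: shortest ending here [12, 12, 2, 1, 1, 7, 12, 8] sum 55, len 8
add 5: shortest ending here [12, 2, 1, 1, 7, 12, 8, 5] sum 48, len 8
add 1: shortest ending here [12, 2, 1, 1, 7, 12, 8, 5, 1] sum 49, len 9
add 5: shortest ending here [12, 2, 1, 1, 7, 12, 8, 5, 1, 5] sum 54, len 10
Shortest qualifying length: 7.

7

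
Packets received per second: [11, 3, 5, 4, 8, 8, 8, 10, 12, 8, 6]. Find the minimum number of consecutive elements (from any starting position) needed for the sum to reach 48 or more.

6

add 11: running sum 11 < 48
add 3: running sum 14 < 48
add 5: running sum 19 < 48
add 4: running sum 23 < 48
add 8: running sum 31 < 48
add 8: running sum 39 < 48
add 8: running sum 47 < 48
end 7: [11, 3, 5, 4, 8, 8, 8, 10] sum 57, len 8
end 8: [4, 8, 8, 8, 10, 12] sum 50, len 6
end 9: [8, 8, 8, 10, 12, 8] sum 54, len 6
end 10: [8, 8, 10, 12, 8, 6] sum 52, len 6
Shortest qualifying length: 6.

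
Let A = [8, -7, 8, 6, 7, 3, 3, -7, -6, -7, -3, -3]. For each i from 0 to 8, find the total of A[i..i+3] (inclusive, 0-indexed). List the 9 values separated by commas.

15, 14, 24, 19, 6, -7, -17, -23, -19

[8, -7, 8, 6] → sum 15
[-7, 8, 6, 7] → sum 14
[8, 6, 7, 3] → sum 24
[6, 7, 3, 3] → sum 19
[7, 3, 3, -7] → sum 6
[3, 3, -7, -6] → sum -7
[3, -7, -6, -7] → sum -17
[-7, -6, -7, -3] → sum -23
[-6, -7, -3, -3] → sum -19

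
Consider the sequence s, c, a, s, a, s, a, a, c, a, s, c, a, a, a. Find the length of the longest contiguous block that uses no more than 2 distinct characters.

6

Extend right; when distinct count exceeds 2, shrink from the left:
[s] 1 distinct, len 1
[s, c] 2 distinct, len 2
[c, a] 2 distinct, len 2
[a, s] 2 distinct, len 2
[a, s, a] 2 distinct, len 3
[a, s, a, s] 2 distinct, len 4
[a, s, a, s, a] 2 distinct, len 5
[a, s, a, s, a, a] 2 distinct, len 6
[a, a, c] 2 distinct, len 3
[a, a, c, a] 2 distinct, len 4
[a, s] 2 distinct, len 2
[s, c] 2 distinct, len 2
[c, a] 2 distinct, len 2
[c, a, a] 2 distinct, len 3
[c, a, a, a] 2 distinct, len 4
Longest length with ≤2 distinct: 6.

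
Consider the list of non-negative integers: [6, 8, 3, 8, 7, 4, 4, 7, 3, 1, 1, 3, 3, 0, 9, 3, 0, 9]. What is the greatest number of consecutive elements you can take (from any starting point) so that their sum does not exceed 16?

6

→ 6: sum 6, len 1
→ 8: sum 14, len 2
→ 3 (dropped 6): sum 11, len 2
→ 8 (dropped 8): sum 11, len 2
→ 7 (dropped 3): sum 15, len 2
→ 4 (dropped 8): sum 11, len 2
→ 4: sum 15, len 3
→ 7 (dropped 7): sum 15, len 3
→ 3 (dropped 4): sum 14, len 3
→ 1: sum 15, len 4
→ 1: sum 16, len 5
→ 3 (dropped 4): sum 15, len 5
→ 3 (dropped 7): sum 11, len 5
→ 0: sum 11, len 6
→ 9 (dropped 3, 1): sum 16, len 5
→ 3 (dropped 1, 3): sum 15, len 4
→ 0: sum 15, len 5
→ 9 (dropped 3, 0, 9): sum 12, len 3
Longest length seen: 6.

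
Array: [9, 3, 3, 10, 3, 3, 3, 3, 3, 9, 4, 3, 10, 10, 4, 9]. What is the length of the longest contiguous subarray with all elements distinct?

4

add 9: [9] len 1
add 3: [9, 3] len 2
add 3 (repeat 3, move left end past it): [3] len 1
add 10: [3, 10] len 2
add 3 (repeat 3, move left end past it): [10, 3] len 2
add 3 (repeat 3, move left end past it): [3] len 1
add 3 (repeat 3, move left end past it): [3] len 1
add 3 (repeat 3, move left end past it): [3] len 1
add 3 (repeat 3, move left end past it): [3] len 1
add 9: [3, 9] len 2
add 4: [3, 9, 4] len 3
add 3 (repeat 3, move left end past it): [9, 4, 3] len 3
add 10: [9, 4, 3, 10] len 4
add 10 (repeat 10, move left end past it): [10] len 1
add 4: [10, 4] len 2
add 9: [10, 4, 9] len 3
Longest all-distinct length: 4.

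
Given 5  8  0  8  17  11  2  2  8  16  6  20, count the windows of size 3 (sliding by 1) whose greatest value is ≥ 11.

7

(5, 8, 0) → max 8
(8, 0, 8) → max 8
(0, 8, 17) → max 17  ≥ 11 ✓
(8, 17, 11) → max 17  ≥ 11 ✓
(17, 11, 2) → max 17  ≥ 11 ✓
(11, 2, 2) → max 11  ≥ 11 ✓
(2, 2, 8) → max 8
(2, 8, 16) → max 16  ≥ 11 ✓
(8, 16, 6) → max 16  ≥ 11 ✓
(16, 6, 20) → max 20  ≥ 11 ✓
7 windows satisfy the condition.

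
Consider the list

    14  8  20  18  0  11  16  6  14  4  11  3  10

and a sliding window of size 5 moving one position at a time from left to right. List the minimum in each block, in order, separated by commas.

0, 0, 0, 0, 0, 4, 4, 3, 3

(14, 8, 20, 18, 0) → min 0
(8, 20, 18, 0, 11) → min 0
(20, 18, 0, 11, 16) → min 0
(18, 0, 11, 16, 6) → min 0
(0, 11, 16, 6, 14) → min 0
(11, 16, 6, 14, 4) → min 4
(16, 6, 14, 4, 11) → min 4
(6, 14, 4, 11, 3) → min 3
(14, 4, 11, 3, 10) → min 3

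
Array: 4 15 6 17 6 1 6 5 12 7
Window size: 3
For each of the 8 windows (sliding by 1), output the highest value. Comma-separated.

15, 17, 17, 17, 6, 6, 12, 12

4 15 6 → max 15
15 6 17 → max 17
6 17 6 → max 17
17 6 1 → max 17
6 1 6 → max 6
1 6 5 → max 6
6 5 12 → max 12
5 12 7 → max 12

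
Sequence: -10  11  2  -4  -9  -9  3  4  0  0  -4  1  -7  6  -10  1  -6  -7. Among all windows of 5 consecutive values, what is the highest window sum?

3

-10 11 2 -4 -9 → sum -10
11 2 -4 -9 -9 → sum -9
2 -4 -9 -9 3 → sum -17
-4 -9 -9 3 4 → sum -15
-9 -9 3 4 0 → sum -11
-9 3 4 0 0 → sum -2
3 4 0 0 -4 → sum 3
4 0 0 -4 1 → sum 1
0 0 -4 1 -7 → sum -10
0 -4 1 -7 6 → sum -4
-4 1 -7 6 -10 → sum -14
1 -7 6 -10 1 → sum -9
-7 6 -10 1 -6 → sum -16
6 -10 1 -6 -7 → sum -16
Highest of these is 3.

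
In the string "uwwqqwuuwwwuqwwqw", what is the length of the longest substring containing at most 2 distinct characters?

7

[u] 1 distinct, len 1
[u, w] 2 distinct, len 2
[u, w, w] 2 distinct, len 3
[w, w, q] 2 distinct, len 3
[w, w, q, q] 2 distinct, len 4
[w, w, q, q, w] 2 distinct, len 5
[w, u] 2 distinct, len 2
[w, u, u] 2 distinct, len 3
[w, u, u, w] 2 distinct, len 4
[w, u, u, w, w] 2 distinct, len 5
[w, u, u, w, w, w] 2 distinct, len 6
[w, u, u, w, w, w, u] 2 distinct, len 7
[u, q] 2 distinct, len 2
[q, w] 2 distinct, len 2
[q, w, w] 2 distinct, len 3
[q, w, w, q] 2 distinct, len 4
[q, w, w, q, w] 2 distinct, len 5
Longest length with ≤2 distinct: 7.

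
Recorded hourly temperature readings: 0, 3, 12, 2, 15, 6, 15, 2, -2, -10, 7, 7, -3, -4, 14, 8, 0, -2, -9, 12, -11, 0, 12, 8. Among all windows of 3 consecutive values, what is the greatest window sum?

Window sums for each of the 22 positions:
0 3 12 → sum 15
3 12 2 → sum 17
12 2 15 → sum 29
2 15 6 → sum 23
15 6 15 → sum 36
6 15 2 → sum 23
15 2 -2 → sum 15
2 -2 -10 → sum -10
-2 -10 7 → sum -5
-10 7 7 → sum 4
7 7 -3 → sum 11
7 -3 -4 → sum 0
-3 -4 14 → sum 7
-4 14 8 → sum 18
14 8 0 → sum 22
8 0 -2 → sum 6
0 -2 -9 → sum -11
-2 -9 12 → sum 1
-9 12 -11 → sum -8
12 -11 0 → sum 1
-11 0 12 → sum 1
0 12 8 → sum 20
Greatest of these is 36.

36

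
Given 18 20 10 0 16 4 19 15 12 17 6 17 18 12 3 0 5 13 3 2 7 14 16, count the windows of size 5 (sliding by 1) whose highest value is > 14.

14

(18, 20, 10, 0, 16) → max 20  > 14 ✓
(20, 10, 0, 16, 4) → max 20  > 14 ✓
(10, 0, 16, 4, 19) → max 19  > 14 ✓
(0, 16, 4, 19, 15) → max 19  > 14 ✓
(16, 4, 19, 15, 12) → max 19  > 14 ✓
(4, 19, 15, 12, 17) → max 19  > 14 ✓
(19, 15, 12, 17, 6) → max 19  > 14 ✓
(15, 12, 17, 6, 17) → max 17  > 14 ✓
(12, 17, 6, 17, 18) → max 18  > 14 ✓
(17, 6, 17, 18, 12) → max 18  > 14 ✓
(6, 17, 18, 12, 3) → max 18  > 14 ✓
(17, 18, 12, 3, 0) → max 18  > 14 ✓
(18, 12, 3, 0, 5) → max 18  > 14 ✓
(12, 3, 0, 5, 13) → max 13
(3, 0, 5, 13, 3) → max 13
(0, 5, 13, 3, 2) → max 13
(5, 13, 3, 2, 7) → max 13
(13, 3, 2, 7, 14) → max 14
(3, 2, 7, 14, 16) → max 16  > 14 ✓
14 windows satisfy the condition.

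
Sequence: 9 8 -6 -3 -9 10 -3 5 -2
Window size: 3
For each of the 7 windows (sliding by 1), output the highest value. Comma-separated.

9, 8, -3, 10, 10, 10, 5

9 8 -6 → max 9
8 -6 -3 → max 8
-6 -3 -9 → max -3
-3 -9 10 → max 10
-9 10 -3 → max 10
10 -3 5 → max 10
-3 5 -2 → max 5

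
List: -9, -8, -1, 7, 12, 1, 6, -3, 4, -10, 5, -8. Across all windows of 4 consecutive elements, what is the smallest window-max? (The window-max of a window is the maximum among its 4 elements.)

(-9, -8, -1, 7) → max 7
(-8, -1, 7, 12) → max 12
(-1, 7, 12, 1) → max 12
(7, 12, 1, 6) → max 12
(12, 1, 6, -3) → max 12
(1, 6, -3, 4) → max 6
(6, -3, 4, -10) → max 6
(-3, 4, -10, 5) → max 5
(4, -10, 5, -8) → max 5
Smallest of these is 5.

5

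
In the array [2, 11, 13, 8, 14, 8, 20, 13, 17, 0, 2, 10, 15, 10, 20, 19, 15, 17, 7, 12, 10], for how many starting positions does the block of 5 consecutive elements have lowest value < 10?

14

2 11 13 8 14 → min 2  < 10 ✓
11 13 8 14 8 → min 8  < 10 ✓
13 8 14 8 20 → min 8  < 10 ✓
8 14 8 20 13 → min 8  < 10 ✓
14 8 20 13 17 → min 8  < 10 ✓
8 20 13 17 0 → min 0  < 10 ✓
20 13 17 0 2 → min 0  < 10 ✓
13 17 0 2 10 → min 0  < 10 ✓
17 0 2 10 15 → min 0  < 10 ✓
0 2 10 15 10 → min 0  < 10 ✓
2 10 15 10 20 → min 2  < 10 ✓
10 15 10 20 19 → min 10
15 10 20 19 15 → min 10
10 20 19 15 17 → min 10
20 19 15 17 7 → min 7  < 10 ✓
19 15 17 7 12 → min 7  < 10 ✓
15 17 7 12 10 → min 7  < 10 ✓
14 windows satisfy the condition.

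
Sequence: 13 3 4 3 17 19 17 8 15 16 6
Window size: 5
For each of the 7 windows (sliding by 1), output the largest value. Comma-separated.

Sliding a size-5 window across the 11 values:
(13, 3, 4, 3, 17) → max 17
(3, 4, 3, 17, 19) → max 19
(4, 3, 17, 19, 17) → max 19
(3, 17, 19, 17, 8) → max 19
(17, 19, 17, 8, 15) → max 19
(19, 17, 8, 15, 16) → max 19
(17, 8, 15, 16, 6) → max 17

17, 19, 19, 19, 19, 19, 17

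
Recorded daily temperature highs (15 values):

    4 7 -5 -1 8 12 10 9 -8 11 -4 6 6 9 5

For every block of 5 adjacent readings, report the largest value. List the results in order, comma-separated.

(4, 7, -5, -1, 8) → max 8
(7, -5, -1, 8, 12) → max 12
(-5, -1, 8, 12, 10) → max 12
(-1, 8, 12, 10, 9) → max 12
(8, 12, 10, 9, -8) → max 12
(12, 10, 9, -8, 11) → max 12
(10, 9, -8, 11, -4) → max 11
(9, -8, 11, -4, 6) → max 11
(-8, 11, -4, 6, 6) → max 11
(11, -4, 6, 6, 9) → max 11
(-4, 6, 6, 9, 5) → max 9

8, 12, 12, 12, 12, 12, 11, 11, 11, 11, 9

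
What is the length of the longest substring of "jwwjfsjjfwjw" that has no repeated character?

4

[j] len 1
[j, w] len 2
[w] len 1
[w, j] len 2
[w, j, f] len 3
[w, j, f, s] len 4
[f, s, j] len 3
[j] len 1
[j, f] len 2
[j, f, w] len 3
[f, w, j] len 3
[j, w] len 2
Longest all-distinct length: 4.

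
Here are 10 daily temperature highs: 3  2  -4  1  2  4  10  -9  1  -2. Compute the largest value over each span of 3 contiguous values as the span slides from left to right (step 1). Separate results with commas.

(3, 2, -4) → max 3
(2, -4, 1) → max 2
(-4, 1, 2) → max 2
(1, 2, 4) → max 4
(2, 4, 10) → max 10
(4, 10, -9) → max 10
(10, -9, 1) → max 10
(-9, 1, -2) → max 1

3, 2, 2, 4, 10, 10, 10, 1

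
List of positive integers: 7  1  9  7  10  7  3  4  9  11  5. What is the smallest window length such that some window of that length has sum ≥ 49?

add 7: running sum 7 < 49
add 1: running sum 8 < 49
add 9: running sum 17 < 49
add 7: running sum 24 < 49
add 10: running sum 34 < 49
add 7: running sum 41 < 49
add 3: running sum 44 < 49
add 4: running sum 48 < 49
add 9: shortest ending here [9, 7, 10, 7, 3, 4, 9] sum 49, len 7
add 11: shortest ending here [7, 10, 7, 3, 4, 9, 11] sum 51, len 7
add 5: shortest ending here [10, 7, 3, 4, 9, 11, 5] sum 49, len 7
Shortest qualifying length: 7.

7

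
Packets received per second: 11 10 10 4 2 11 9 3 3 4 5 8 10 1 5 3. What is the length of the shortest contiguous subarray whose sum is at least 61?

9

add 11: running sum 11 < 61
add 10: running sum 21 < 61
add 10: running sum 31 < 61
add 4: running sum 35 < 61
add 2: running sum 37 < 61
add 11: running sum 48 < 61
add 9: running sum 57 < 61
add 3: running sum 60 < 61
add 3: shortest ending here [11, 10, 10, 4, 2, 11, 9, 3, 3] sum 63, len 9
add 4: shortest ending here [11, 10, 10, 4, 2, 11, 9, 3, 3, 4] sum 67, len 10
add 5: shortest ending here [10, 10, 4, 2, 11, 9, 3, 3, 4, 5] sum 61, len 10
add 8: shortest ending here [10, 10, 4, 2, 11, 9, 3, 3, 4, 5, 8] sum 69, len 11
add 10: shortest ending here [10, 4, 2, 11, 9, 3, 3, 4, 5, 8, 10] sum 69, len 11
add 1: shortest ending here [10, 4, 2, 11, 9, 3, 3, 4, 5, 8, 10, 1] sum 70, len 12
add 5: shortest ending here [2, 11, 9, 3, 3, 4, 5, 8, 10, 1, 5] sum 61, len 11
add 3: shortest ending here [11, 9, 3, 3, 4, 5, 8, 10, 1, 5, 3] sum 62, len 11
Shortest qualifying length: 9.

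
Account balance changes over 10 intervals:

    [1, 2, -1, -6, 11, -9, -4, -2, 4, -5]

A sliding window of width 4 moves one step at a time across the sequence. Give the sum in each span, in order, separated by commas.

-4, 6, -5, -8, -4, -11, -7

[1, 2, -1, -6] → sum -4
[2, -1, -6, 11] → sum 6
[-1, -6, 11, -9] → sum -5
[-6, 11, -9, -4] → sum -8
[11, -9, -4, -2] → sum -4
[-9, -4, -2, 4] → sum -11
[-4, -2, 4, -5] → sum -7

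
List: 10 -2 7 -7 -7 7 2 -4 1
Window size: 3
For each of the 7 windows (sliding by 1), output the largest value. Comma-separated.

Sliding a size-3 window across the 9 values:
10 -2 7 → max 10
-2 7 -7 → max 7
7 -7 -7 → max 7
-7 -7 7 → max 7
-7 7 2 → max 7
7 2 -4 → max 7
2 -4 1 → max 2

10, 7, 7, 7, 7, 7, 2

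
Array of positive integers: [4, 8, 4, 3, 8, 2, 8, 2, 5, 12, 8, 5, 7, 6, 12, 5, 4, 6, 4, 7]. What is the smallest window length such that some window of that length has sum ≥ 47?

6

Extend right; whenever the sum reaches 47, record the length and shrink from the left:
add 4: running sum 4 < 47
add 8: running sum 12 < 47
add 4: running sum 16 < 47
add 3: running sum 19 < 47
add 8: running sum 27 < 47
add 2: running sum 29 < 47
add 8: running sum 37 < 47
add 2: running sum 39 < 47
add 5: running sum 44 < 47
add 12: shortest ending here [8, 4, 3, 8, 2, 8, 2, 5, 12] sum 52, len 9
add 8: shortest ending here [3, 8, 2, 8, 2, 5, 12, 8] sum 48, len 8
add 5: shortest ending here [8, 2, 8, 2, 5, 12, 8, 5] sum 50, len 8
add 7: shortest ending here [8, 2, 5, 12, 8, 5, 7] sum 47, len 7
add 6: shortest ending here [8, 2, 5, 12, 8, 5, 7, 6] sum 53, len 8
add 12: shortest ending here [12, 8, 5, 7, 6, 12] sum 50, len 6
add 5: shortest ending here [12, 8, 5, 7, 6, 12, 5] sum 55, len 7
add 4: shortest ending here [8, 5, 7, 6, 12, 5, 4] sum 47, len 7
add 6: shortest ending here [8, 5, 7, 6, 12, 5, 4, 6] sum 53, len 8
add 4: shortest ending here [5, 7, 6, 12, 5, 4, 6, 4] sum 49, len 8
add 7: shortest ending here [7, 6, 12, 5, 4, 6, 4, 7] sum 51, len 8
Shortest qualifying length: 6.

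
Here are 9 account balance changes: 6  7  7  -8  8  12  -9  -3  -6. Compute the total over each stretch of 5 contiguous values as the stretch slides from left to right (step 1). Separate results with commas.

20, 26, 10, 0, 2

(6, 7, 7, -8, 8) → sum 20
(7, 7, -8, 8, 12) → sum 26
(7, -8, 8, 12, -9) → sum 10
(-8, 8, 12, -9, -3) → sum 0
(8, 12, -9, -3, -6) → sum 2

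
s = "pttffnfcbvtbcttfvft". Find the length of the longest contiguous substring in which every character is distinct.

6

add p: [p] len 1
add t: [p, t] len 2
add t (repeat t, move left end past it): [t] len 1
add f: [t, f] len 2
add f (repeat f, move left end past it): [f] len 1
add n: [f, n] len 2
add f (repeat f, move left end past it): [n, f] len 2
add c: [n, f, c] len 3
add b: [n, f, c, b] len 4
add v: [n, f, c, b, v] len 5
add t: [n, f, c, b, v, t] len 6
add b (repeat b, move left end past it): [v, t, b] len 3
add c: [v, t, b, c] len 4
add t (repeat t, move left end past it): [b, c, t] len 3
add t (repeat t, move left end past it): [t] len 1
add f: [t, f] len 2
add v: [t, f, v] len 3
add f (repeat f, move left end past it): [v, f] len 2
add t: [v, f, t] len 3
Longest all-distinct length: 6.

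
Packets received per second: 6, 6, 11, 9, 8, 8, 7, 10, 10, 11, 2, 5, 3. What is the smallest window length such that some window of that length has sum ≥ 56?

add 6: running sum 6 < 56
add 6: running sum 12 < 56
add 11: running sum 23 < 56
add 9: running sum 32 < 56
add 8: running sum 40 < 56
add 8: running sum 48 < 56
add 7: running sum 55 < 56
end 7: [6, 11, 9, 8, 8, 7, 10] sum 59, len 7
end 8: [11, 9, 8, 8, 7, 10, 10] sum 63, len 7
end 9: [9, 8, 8, 7, 10, 10, 11] sum 63, len 7
end 10: [8, 8, 7, 10, 10, 11, 2] sum 56, len 7
end 11: [8, 8, 7, 10, 10, 11, 2, 5] sum 61, len 8
end 12: [8, 7, 10, 10, 11, 2, 5, 3] sum 56, len 8
Shortest qualifying length: 7.

7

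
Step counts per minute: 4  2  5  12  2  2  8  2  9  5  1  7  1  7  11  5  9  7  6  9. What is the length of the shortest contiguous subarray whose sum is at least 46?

6

add 4: running sum 4 < 46
add 2: running sum 6 < 46
add 5: running sum 11 < 46
add 12: running sum 23 < 46
add 2: running sum 25 < 46
add 2: running sum 27 < 46
add 8: running sum 35 < 46
add 2: running sum 37 < 46
add 9: shortest ending here [4, 2, 5, 12, 2, 2, 8, 2, 9] sum 46, len 9
add 5: shortest ending here [2, 5, 12, 2, 2, 8, 2, 9, 5] sum 47, len 9
add 1: shortest ending here [5, 12, 2, 2, 8, 2, 9, 5, 1] sum 46, len 9
add 7: shortest ending here [12, 2, 2, 8, 2, 9, 5, 1, 7] sum 48, len 9
add 1: shortest ending here [12, 2, 2, 8, 2, 9, 5, 1, 7, 1] sum 49, len 10
add 7: shortest ending here [12, 2, 2, 8, 2, 9, 5, 1, 7, 1, 7] sum 56, len 11
add 11: shortest ending here [8, 2, 9, 5, 1, 7, 1, 7, 11] sum 51, len 9
add 5: shortest ending here [9, 5, 1, 7, 1, 7, 11, 5] sum 46, len 8
add 9: shortest ending here [5, 1, 7, 1, 7, 11, 5, 9] sum 46, len 8
add 7: shortest ending here [7, 1, 7, 11, 5, 9, 7] sum 47, len 7
add 6: shortest ending here [1, 7, 11, 5, 9, 7, 6] sum 46, len 7
add 9: shortest ending here [11, 5, 9, 7, 6, 9] sum 47, len 6
Shortest qualifying length: 6.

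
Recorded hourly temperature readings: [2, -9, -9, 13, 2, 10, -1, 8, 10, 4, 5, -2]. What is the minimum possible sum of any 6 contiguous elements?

Window sums for each of the 7 positions:
[2, -9, -9, 13, 2, 10] → sum 9
[-9, -9, 13, 2, 10, -1] → sum 6
[-9, 13, 2, 10, -1, 8] → sum 23
[13, 2, 10, -1, 8, 10] → sum 42
[2, 10, -1, 8, 10, 4] → sum 33
[10, -1, 8, 10, 4, 5] → sum 36
[-1, 8, 10, 4, 5, -2] → sum 24
Minimum of these is 6.

6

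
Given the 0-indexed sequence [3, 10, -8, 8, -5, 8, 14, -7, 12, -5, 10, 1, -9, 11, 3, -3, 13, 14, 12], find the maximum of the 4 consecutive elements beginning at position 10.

11

Elements at indices 10..13: 10, 1, -9, 11
max(10, 1, -9, 11) = 11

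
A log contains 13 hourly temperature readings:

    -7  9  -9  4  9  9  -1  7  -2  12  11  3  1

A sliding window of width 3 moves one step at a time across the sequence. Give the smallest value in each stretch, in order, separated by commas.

Sliding a size-3 window across the 13 values:
-7 9 -9 → min -9
9 -9 4 → min -9
-9 4 9 → min -9
4 9 9 → min 4
9 9 -1 → min -1
9 -1 7 → min -1
-1 7 -2 → min -2
7 -2 12 → min -2
-2 12 11 → min -2
12 11 3 → min 3
11 3 1 → min 1

-9, -9, -9, 4, -1, -1, -2, -2, -2, 3, 1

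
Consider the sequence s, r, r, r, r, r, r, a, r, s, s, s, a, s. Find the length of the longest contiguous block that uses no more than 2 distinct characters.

[s] 1 distinct, len 1
[s, r] 2 distinct, len 2
[s, r, r] 2 distinct, len 3
[s, r, r, r] 2 distinct, len 4
[s, r, r, r, r] 2 distinct, len 5
[s, r, r, r, r, r] 2 distinct, len 6
[s, r, r, r, r, r, r] 2 distinct, len 7
[r, r, r, r, r, r, a] 2 distinct, len 7
[r, r, r, r, r, r, a, r] 2 distinct, len 8
[r, s] 2 distinct, len 2
[r, s, s] 2 distinct, len 3
[r, s, s, s] 2 distinct, len 4
[s, s, s, a] 2 distinct, len 4
[s, s, s, a, s] 2 distinct, len 5
Longest length with ≤2 distinct: 8.

8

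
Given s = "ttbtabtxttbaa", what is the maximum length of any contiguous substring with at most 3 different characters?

add t: window [t] (1 distinct), len 1
add t: window [t, t] (1 distinct), len 2
add b: window [t, t, b] (2 distinct), len 3
add t: window [t, t, b, t] (2 distinct), len 4
add a: window [t, t, b, t, a] (3 distinct), len 5
add b: window [t, t, b, t, a, b] (3 distinct), len 6
add t: window [t, t, b, t, a, b, t] (3 distinct), len 7
add x: window [b, t, x] (3 distinct), len 3
add t: window [b, t, x, t] (3 distinct), len 4
add t: window [b, t, x, t, t] (3 distinct), len 5
add b: window [b, t, x, t, t, b] (3 distinct), len 6
add a: window [t, t, b, a] (3 distinct), len 4
add a: window [t, t, b, a, a] (3 distinct), len 5
Longest length with ≤3 distinct: 7.

7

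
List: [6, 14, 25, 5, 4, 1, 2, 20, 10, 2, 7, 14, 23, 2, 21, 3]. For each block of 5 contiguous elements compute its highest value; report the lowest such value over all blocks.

Each size-5 window and its max:
(6, 14, 25, 5, 4) → max 25
(14, 25, 5, 4, 1) → max 25
(25, 5, 4, 1, 2) → max 25
(5, 4, 1, 2, 20) → max 20
(4, 1, 2, 20, 10) → max 20
(1, 2, 20, 10, 2) → max 20
(2, 20, 10, 2, 7) → max 20
(20, 10, 2, 7, 14) → max 20
(10, 2, 7, 14, 23) → max 23
(2, 7, 14, 23, 2) → max 23
(7, 14, 23, 2, 21) → max 23
(14, 23, 2, 21, 3) → max 23
Lowest of these is 20.

20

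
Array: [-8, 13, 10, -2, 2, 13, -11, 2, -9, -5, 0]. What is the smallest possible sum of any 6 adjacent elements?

[-8, 13, 10, -2, 2, 13] → sum 28
[13, 10, -2, 2, 13, -11] → sum 25
[10, -2, 2, 13, -11, 2] → sum 14
[-2, 2, 13, -11, 2, -9] → sum -5
[2, 13, -11, 2, -9, -5] → sum -8
[13, -11, 2, -9, -5, 0] → sum -10
Smallest of these is -10.

-10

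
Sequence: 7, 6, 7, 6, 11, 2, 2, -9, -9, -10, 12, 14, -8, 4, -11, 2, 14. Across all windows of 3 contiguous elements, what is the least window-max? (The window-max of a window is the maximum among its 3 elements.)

7 6 7 → max 7
6 7 6 → max 7
7 6 11 → max 11
6 11 2 → max 11
11 2 2 → max 11
2 2 -9 → max 2
2 -9 -9 → max 2
-9 -9 -10 → max -9
-9 -10 12 → max 12
-10 12 14 → max 14
12 14 -8 → max 14
14 -8 4 → max 14
-8 4 -11 → max 4
4 -11 2 → max 4
-11 2 14 → max 14
Least of these is -9.

-9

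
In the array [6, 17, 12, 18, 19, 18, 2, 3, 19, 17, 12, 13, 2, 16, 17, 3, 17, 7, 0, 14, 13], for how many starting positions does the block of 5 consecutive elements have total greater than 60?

6 17 12 18 19 → sum 72  > 60 ✓
17 12 18 19 18 → sum 84  > 60 ✓
12 18 19 18 2 → sum 69  > 60 ✓
18 19 18 2 3 → sum 60
19 18 2 3 19 → sum 61  > 60 ✓
18 2 3 19 17 → sum 59
2 3 19 17 12 → sum 53
3 19 17 12 13 → sum 64  > 60 ✓
19 17 12 13 2 → sum 63  > 60 ✓
17 12 13 2 16 → sum 60
12 13 2 16 17 → sum 60
13 2 16 17 3 → sum 51
2 16 17 3 17 → sum 55
16 17 3 17 7 → sum 60
17 3 17 7 0 → sum 44
3 17 7 0 14 → sum 41
17 7 0 14 13 → sum 51
6 windows satisfy the condition.

6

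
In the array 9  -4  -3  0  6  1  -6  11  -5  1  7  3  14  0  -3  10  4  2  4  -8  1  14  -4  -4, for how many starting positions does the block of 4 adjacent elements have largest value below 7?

5

[9, -4, -3, 0] → max 9
[-4, -3, 0, 6] → max 6  < 7 ✓
[-3, 0, 6, 1] → max 6  < 7 ✓
[0, 6, 1, -6] → max 6  < 7 ✓
[6, 1, -6, 11] → max 11
[1, -6, 11, -5] → max 11
[-6, 11, -5, 1] → max 11
[11, -5, 1, 7] → max 11
[-5, 1, 7, 3] → max 7
[1, 7, 3, 14] → max 14
[7, 3, 14, 0] → max 14
[3, 14, 0, -3] → max 14
[14, 0, -3, 10] → max 14
[0, -3, 10, 4] → max 10
[-3, 10, 4, 2] → max 10
[10, 4, 2, 4] → max 10
[4, 2, 4, -8] → max 4  < 7 ✓
[2, 4, -8, 1] → max 4  < 7 ✓
[4, -8, 1, 14] → max 14
[-8, 1, 14, -4] → max 14
[1, 14, -4, -4] → max 14
5 windows satisfy the condition.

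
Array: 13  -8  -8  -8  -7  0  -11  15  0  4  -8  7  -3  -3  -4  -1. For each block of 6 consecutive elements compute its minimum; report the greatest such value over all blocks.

-8

[13, -8, -8, -8, -7, 0] → min -8
[-8, -8, -8, -7, 0, -11] → min -11
[-8, -8, -7, 0, -11, 15] → min -11
[-8, -7, 0, -11, 15, 0] → min -11
[-7, 0, -11, 15, 0, 4] → min -11
[0, -11, 15, 0, 4, -8] → min -11
[-11, 15, 0, 4, -8, 7] → min -11
[15, 0, 4, -8, 7, -3] → min -8
[0, 4, -8, 7, -3, -3] → min -8
[4, -8, 7, -3, -3, -4] → min -8
[-8, 7, -3, -3, -4, -1] → min -8
Greatest of these is -8.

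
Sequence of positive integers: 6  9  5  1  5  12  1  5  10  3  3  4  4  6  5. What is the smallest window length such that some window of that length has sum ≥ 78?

Extend right; whenever the sum reaches 78, record the length and shrink from the left:
add 6: running sum 6 < 78
add 9: running sum 15 < 78
add 5: running sum 20 < 78
add 1: running sum 21 < 78
add 5: running sum 26 < 78
add 12: running sum 38 < 78
add 1: running sum 39 < 78
add 5: running sum 44 < 78
add 10: running sum 54 < 78
add 3: running sum 57 < 78
add 3: running sum 60 < 78
add 4: running sum 64 < 78
add 4: running sum 68 < 78
add 6: running sum 74 < 78
end 14: [6, 9, 5, 1, 5, 12, 1, 5, 10, 3, 3, 4, 4, 6, 5] sum 79, len 15
Shortest qualifying length: 15.

15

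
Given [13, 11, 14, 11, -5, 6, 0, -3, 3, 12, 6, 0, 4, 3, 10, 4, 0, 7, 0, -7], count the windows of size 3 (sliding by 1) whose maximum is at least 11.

7

13 11 14 → max 14  ≥ 11 ✓
11 14 11 → max 14  ≥ 11 ✓
14 11 -5 → max 14  ≥ 11 ✓
11 -5 6 → max 11  ≥ 11 ✓
-5 6 0 → max 6
6 0 -3 → max 6
0 -3 3 → max 3
-3 3 12 → max 12  ≥ 11 ✓
3 12 6 → max 12  ≥ 11 ✓
12 6 0 → max 12  ≥ 11 ✓
6 0 4 → max 6
0 4 3 → max 4
4 3 10 → max 10
3 10 4 → max 10
10 4 0 → max 10
4 0 7 → max 7
0 7 0 → max 7
7 0 -7 → max 7
7 windows satisfy the condition.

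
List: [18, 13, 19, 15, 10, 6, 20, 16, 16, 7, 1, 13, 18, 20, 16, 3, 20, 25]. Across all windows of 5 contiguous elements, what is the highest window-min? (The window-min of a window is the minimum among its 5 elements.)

18 13 19 15 10 → min 10
13 19 15 10 6 → min 6
19 15 10 6 20 → min 6
15 10 6 20 16 → min 6
10 6 20 16 16 → min 6
6 20 16 16 7 → min 6
20 16 16 7 1 → min 1
16 16 7 1 13 → min 1
16 7 1 13 18 → min 1
7 1 13 18 20 → min 1
1 13 18 20 16 → min 1
13 18 20 16 3 → min 3
18 20 16 3 20 → min 3
20 16 3 20 25 → min 3
Highest of these is 10.

10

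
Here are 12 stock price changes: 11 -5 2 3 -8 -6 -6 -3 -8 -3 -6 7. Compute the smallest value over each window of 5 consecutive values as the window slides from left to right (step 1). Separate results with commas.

[11, -5, 2, 3, -8] → min -8
[-5, 2, 3, -8, -6] → min -8
[2, 3, -8, -6, -6] → min -8
[3, -8, -6, -6, -3] → min -8
[-8, -6, -6, -3, -8] → min -8
[-6, -6, -3, -8, -3] → min -8
[-6, -3, -8, -3, -6] → min -8
[-3, -8, -3, -6, 7] → min -8

-8, -8, -8, -8, -8, -8, -8, -8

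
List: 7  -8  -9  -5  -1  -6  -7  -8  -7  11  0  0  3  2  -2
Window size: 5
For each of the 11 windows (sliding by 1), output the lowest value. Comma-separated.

Sliding a size-5 window across the 15 values:
7 -8 -9 -5 -1 → min -9
-8 -9 -5 -1 -6 → min -9
-9 -5 -1 -6 -7 → min -9
-5 -1 -6 -7 -8 → min -8
-1 -6 -7 -8 -7 → min -8
-6 -7 -8 -7 11 → min -8
-7 -8 -7 11 0 → min -8
-8 -7 11 0 0 → min -8
-7 11 0 0 3 → min -7
11 0 0 3 2 → min 0
0 0 3 2 -2 → min -2

-9, -9, -9, -8, -8, -8, -8, -8, -7, 0, -2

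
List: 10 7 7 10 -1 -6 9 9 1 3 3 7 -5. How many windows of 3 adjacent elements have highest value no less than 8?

[10, 7, 7] → max 10  ≥ 8 ✓
[7, 7, 10] → max 10  ≥ 8 ✓
[7, 10, -1] → max 10  ≥ 8 ✓
[10, -1, -6] → max 10  ≥ 8 ✓
[-1, -6, 9] → max 9  ≥ 8 ✓
[-6, 9, 9] → max 9  ≥ 8 ✓
[9, 9, 1] → max 9  ≥ 8 ✓
[9, 1, 3] → max 9  ≥ 8 ✓
[1, 3, 3] → max 3
[3, 3, 7] → max 7
[3, 7, -5] → max 7
8 windows satisfy the condition.

8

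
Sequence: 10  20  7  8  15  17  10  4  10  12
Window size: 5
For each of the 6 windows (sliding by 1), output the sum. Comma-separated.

60, 67, 57, 54, 56, 53

10 20 7 8 15 → sum 60
20 7 8 15 17 → sum 67
7 8 15 17 10 → sum 57
8 15 17 10 4 → sum 54
15 17 10 4 10 → sum 56
17 10 4 10 12 → sum 53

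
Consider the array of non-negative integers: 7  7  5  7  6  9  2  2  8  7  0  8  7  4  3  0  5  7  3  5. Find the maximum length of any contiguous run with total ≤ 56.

13

Extend to the right; shrink from the left whenever the sum exceeds 56:
add 7: [7] sum 7, len 1
add 7: [7, 7] sum 14, len 2
add 5: [7, 7, 5] sum 19, len 3
add 7: [7, 7, 5, 7] sum 26, len 4
add 6: [7, 7, 5, 7, 6] sum 32, len 5
add 9: [7, 7, 5, 7, 6, 9] sum 41, len 6
add 2: [7, 7, 5, 7, 6, 9, 2] sum 43, len 7
add 2: [7, 7, 5, 7, 6, 9, 2, 2] sum 45, len 8
add 8: [7, 7, 5, 7, 6, 9, 2, 2, 8] sum 53, len 9
add 7: [7, 5, 7, 6, 9, 2, 2, 8, 7] sum 53, len 9
add 0: [7, 5, 7, 6, 9, 2, 2, 8, 7, 0] sum 53, len 10
add 8: [5, 7, 6, 9, 2, 2, 8, 7, 0, 8] sum 54, len 10
add 7: [7, 6, 9, 2, 2, 8, 7, 0, 8, 7] sum 56, len 10
add 4: [6, 9, 2, 2, 8, 7, 0, 8, 7, 4] sum 53, len 10
add 3: [6, 9, 2, 2, 8, 7, 0, 8, 7, 4, 3] sum 56, len 11
add 0: [6, 9, 2, 2, 8, 7, 0, 8, 7, 4, 3, 0] sum 56, len 12
add 5: [9, 2, 2, 8, 7, 0, 8, 7, 4, 3, 0, 5] sum 55, len 12
add 7: [2, 2, 8, 7, 0, 8, 7, 4, 3, 0, 5, 7] sum 53, len 12
add 3: [2, 2, 8, 7, 0, 8, 7, 4, 3, 0, 5, 7, 3] sum 56, len 13
add 5: [7, 0, 8, 7, 4, 3, 0, 5, 7, 3, 5] sum 49, len 11
Longest length seen: 13.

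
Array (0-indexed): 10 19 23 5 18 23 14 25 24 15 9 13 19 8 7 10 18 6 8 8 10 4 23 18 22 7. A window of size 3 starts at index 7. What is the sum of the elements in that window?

64

Elements at indices 7..9: 25, 24, 15
sum(25, 24, 15) = 64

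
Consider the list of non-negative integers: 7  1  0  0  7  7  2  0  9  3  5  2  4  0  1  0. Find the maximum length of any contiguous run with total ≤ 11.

5

→ 7: sum 7, len 1
→ 1: sum 8, len 2
→ 0: sum 8, len 3
→ 0: sum 8, len 4
→ 7 (dropped 7): sum 8, len 4
→ 7 (dropped 1, 0, 0, 7): sum 7, len 1
→ 2: sum 9, len 2
→ 0: sum 9, len 3
→ 9 (dropped 7): sum 11, len 3
→ 3 (dropped 2, 0, 9): sum 3, len 1
→ 5: sum 8, len 2
→ 2: sum 10, len 3
→ 4 (dropped 3): sum 11, len 3
→ 0: sum 11, len 4
→ 1 (dropped 5): sum 7, len 4
→ 0: sum 7, len 5
Longest length seen: 5.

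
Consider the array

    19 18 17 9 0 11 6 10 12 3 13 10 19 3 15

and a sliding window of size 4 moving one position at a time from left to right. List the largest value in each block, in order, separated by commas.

19, 18, 17, 11, 11, 12, 12, 13, 13, 19, 19, 19

Sliding a size-4 window across the 15 values:
[19, 18, 17, 9] → max 19
[18, 17, 9, 0] → max 18
[17, 9, 0, 11] → max 17
[9, 0, 11, 6] → max 11
[0, 11, 6, 10] → max 11
[11, 6, 10, 12] → max 12
[6, 10, 12, 3] → max 12
[10, 12, 3, 13] → max 13
[12, 3, 13, 10] → max 13
[3, 13, 10, 19] → max 19
[13, 10, 19, 3] → max 19
[10, 19, 3, 15] → max 19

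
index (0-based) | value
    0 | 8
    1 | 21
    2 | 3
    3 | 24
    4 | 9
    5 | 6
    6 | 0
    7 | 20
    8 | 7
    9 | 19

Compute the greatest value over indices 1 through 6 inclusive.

Elements at indices 1..6: 21, 3, 24, 9, 6, 0
max(21, 3, 24, 9, 6, 0) = 24

24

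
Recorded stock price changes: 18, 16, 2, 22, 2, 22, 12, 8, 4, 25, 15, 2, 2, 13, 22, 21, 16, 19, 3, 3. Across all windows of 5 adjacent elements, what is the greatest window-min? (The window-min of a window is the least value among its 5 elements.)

Each size-5 window and its min:
[18, 16, 2, 22, 2] → min 2
[16, 2, 22, 2, 22] → min 2
[2, 22, 2, 22, 12] → min 2
[22, 2, 22, 12, 8] → min 2
[2, 22, 12, 8, 4] → min 2
[22, 12, 8, 4, 25] → min 4
[12, 8, 4, 25, 15] → min 4
[8, 4, 25, 15, 2] → min 2
[4, 25, 15, 2, 2] → min 2
[25, 15, 2, 2, 13] → min 2
[15, 2, 2, 13, 22] → min 2
[2, 2, 13, 22, 21] → min 2
[2, 13, 22, 21, 16] → min 2
[13, 22, 21, 16, 19] → min 13
[22, 21, 16, 19, 3] → min 3
[21, 16, 19, 3, 3] → min 3
Greatest of these is 13.

13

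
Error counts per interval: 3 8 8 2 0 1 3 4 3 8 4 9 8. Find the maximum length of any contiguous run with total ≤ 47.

11

→ 3: sum 3, len 1
→ 8: sum 11, len 2
→ 8: sum 19, len 3
→ 2: sum 21, len 4
→ 0: sum 21, len 5
→ 1: sum 22, len 6
→ 3: sum 25, len 7
→ 4: sum 29, len 8
→ 3: sum 32, len 9
→ 8: sum 40, len 10
→ 4: sum 44, len 11
→ 9 (dropped 3, 8): sum 42, len 10
→ 8 (dropped 8): sum 42, len 10
Longest length seen: 11.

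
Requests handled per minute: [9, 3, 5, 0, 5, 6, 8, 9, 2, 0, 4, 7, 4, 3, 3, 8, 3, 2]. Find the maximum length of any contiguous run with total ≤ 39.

10

Extend to the right; shrink from the left whenever the sum exceeds 39:
[9] sum 9 len 1
[9, 3] sum 12 len 2
[9, 3, 5] sum 17 len 3
[9, 3, 5, 0] sum 17 len 4
[9, 3, 5, 0, 5] sum 22 len 5
[9, 3, 5, 0, 5, 6] sum 28 len 6
[9, 3, 5, 0, 5, 6, 8] sum 36 len 7
[3, 5, 0, 5, 6, 8, 9] sum 36 len 7
[3, 5, 0, 5, 6, 8, 9, 2] sum 38 len 8
[3, 5, 0, 5, 6, 8, 9, 2, 0] sum 38 len 9
[5, 0, 5, 6, 8, 9, 2, 0, 4] sum 39 len 9
[6, 8, 9, 2, 0, 4, 7] sum 36 len 7
[8, 9, 2, 0, 4, 7, 4] sum 34 len 7
[8, 9, 2, 0, 4, 7, 4, 3] sum 37 len 8
[9, 2, 0, 4, 7, 4, 3, 3] sum 32 len 8
[2, 0, 4, 7, 4, 3, 3, 8] sum 31 len 8
[2, 0, 4, 7, 4, 3, 3, 8, 3] sum 34 len 9
[2, 0, 4, 7, 4, 3, 3, 8, 3, 2] sum 36 len 10
Longest length seen: 10.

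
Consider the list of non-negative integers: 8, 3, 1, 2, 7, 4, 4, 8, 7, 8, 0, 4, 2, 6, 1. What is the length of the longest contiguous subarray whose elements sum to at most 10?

3

[8] sum 8 len 1
[3] sum 3 len 1
[3, 1] sum 4 len 2
[3, 1, 2] sum 6 len 3
[1, 2, 7] sum 10 len 3
[4] sum 4 len 1
[4, 4] sum 8 len 2
[8] sum 8 len 1
[7] sum 7 len 1
[8] sum 8 len 1
[8, 0] sum 8 len 2
[0, 4] sum 4 len 2
[0, 4, 2] sum 6 len 3
[2, 6] sum 8 len 2
[2, 6, 1] sum 9 len 3
Longest length seen: 3.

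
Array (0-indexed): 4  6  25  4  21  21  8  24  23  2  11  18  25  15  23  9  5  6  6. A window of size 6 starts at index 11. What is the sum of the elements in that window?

95

Elements at indices 11..16: 18, 25, 15, 23, 9, 5
sum(18, 25, 15, 23, 9, 5) = 95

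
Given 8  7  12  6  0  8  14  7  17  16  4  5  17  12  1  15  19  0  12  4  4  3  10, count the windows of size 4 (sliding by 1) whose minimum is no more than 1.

[8, 7, 12, 6] → min 6
[7, 12, 6, 0] → min 0  ≤ 1 ✓
[12, 6, 0, 8] → min 0  ≤ 1 ✓
[6, 0, 8, 14] → min 0  ≤ 1 ✓
[0, 8, 14, 7] → min 0  ≤ 1 ✓
[8, 14, 7, 17] → min 7
[14, 7, 17, 16] → min 7
[7, 17, 16, 4] → min 4
[17, 16, 4, 5] → min 4
[16, 4, 5, 17] → min 4
[4, 5, 17, 12] → min 4
[5, 17, 12, 1] → min 1  ≤ 1 ✓
[17, 12, 1, 15] → min 1  ≤ 1 ✓
[12, 1, 15, 19] → min 1  ≤ 1 ✓
[1, 15, 19, 0] → min 0  ≤ 1 ✓
[15, 19, 0, 12] → min 0  ≤ 1 ✓
[19, 0, 12, 4] → min 0  ≤ 1 ✓
[0, 12, 4, 4] → min 0  ≤ 1 ✓
[12, 4, 4, 3] → min 3
[4, 4, 3, 10] → min 3
11 windows satisfy the condition.

11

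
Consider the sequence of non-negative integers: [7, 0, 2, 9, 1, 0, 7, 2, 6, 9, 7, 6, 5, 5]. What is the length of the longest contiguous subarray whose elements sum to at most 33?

Extend to the right; shrink from the left whenever the sum exceeds 33:
add 7: [7] sum 7, len 1
add 0: [7, 0] sum 7, len 2
add 2: [7, 0, 2] sum 9, len 3
add 9: [7, 0, 2, 9] sum 18, len 4
add 1: [7, 0, 2, 9, 1] sum 19, len 5
add 0: [7, 0, 2, 9, 1, 0] sum 19, len 6
add 7: [7, 0, 2, 9, 1, 0, 7] sum 26, len 7
add 2: [7, 0, 2, 9, 1, 0, 7, 2] sum 28, len 8
add 6: [0, 2, 9, 1, 0, 7, 2, 6] sum 27, len 8
add 9: [1, 0, 7, 2, 6, 9] sum 25, len 6
add 7: [1, 0, 7, 2, 6, 9, 7] sum 32, len 7
add 6: [2, 6, 9, 7, 6] sum 30, len 5
add 5: [6, 9, 7, 6, 5] sum 33, len 5
add 5: [9, 7, 6, 5, 5] sum 32, len 5
Longest length seen: 8.

8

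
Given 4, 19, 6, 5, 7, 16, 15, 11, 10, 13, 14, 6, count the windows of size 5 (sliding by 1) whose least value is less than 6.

[4, 19, 6, 5, 7] → min 4  < 6 ✓
[19, 6, 5, 7, 16] → min 5  < 6 ✓
[6, 5, 7, 16, 15] → min 5  < 6 ✓
[5, 7, 16, 15, 11] → min 5  < 6 ✓
[7, 16, 15, 11, 10] → min 7
[16, 15, 11, 10, 13] → min 10
[15, 11, 10, 13, 14] → min 10
[11, 10, 13, 14, 6] → min 6
4 windows satisfy the condition.

4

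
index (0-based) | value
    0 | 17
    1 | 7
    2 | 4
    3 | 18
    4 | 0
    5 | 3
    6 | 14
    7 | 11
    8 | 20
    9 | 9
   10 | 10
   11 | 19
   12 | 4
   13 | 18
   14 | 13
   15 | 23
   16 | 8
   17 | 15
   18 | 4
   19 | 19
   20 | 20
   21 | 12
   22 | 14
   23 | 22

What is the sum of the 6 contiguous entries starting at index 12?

81

Elements at indices 12..17: 4, 18, 13, 23, 8, 15
sum(4, 18, 13, 23, 8, 15) = 81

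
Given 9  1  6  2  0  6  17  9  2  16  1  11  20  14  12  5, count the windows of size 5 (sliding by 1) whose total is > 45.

9 1 6 2 0 → sum 18
1 6 2 0 6 → sum 15
6 2 0 6 17 → sum 31
2 0 6 17 9 → sum 34
0 6 17 9 2 → sum 34
6 17 9 2 16 → sum 50  > 45 ✓
17 9 2 16 1 → sum 45
9 2 16 1 11 → sum 39
2 16 1 11 20 → sum 50  > 45 ✓
16 1 11 20 14 → sum 62  > 45 ✓
1 11 20 14 12 → sum 58  > 45 ✓
11 20 14 12 5 → sum 62  > 45 ✓
5 windows satisfy the condition.

5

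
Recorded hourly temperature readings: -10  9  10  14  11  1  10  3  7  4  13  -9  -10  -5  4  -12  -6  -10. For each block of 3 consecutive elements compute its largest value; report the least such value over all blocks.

[-10, 9, 10] → max 10
[9, 10, 14] → max 14
[10, 14, 11] → max 14
[14, 11, 1] → max 14
[11, 1, 10] → max 11
[1, 10, 3] → max 10
[10, 3, 7] → max 10
[3, 7, 4] → max 7
[7, 4, 13] → max 13
[4, 13, -9] → max 13
[13, -9, -10] → max 13
[-9, -10, -5] → max -5
[-10, -5, 4] → max 4
[-5, 4, -12] → max 4
[4, -12, -6] → max 4
[-12, -6, -10] → max -6
Least of these is -6.

-6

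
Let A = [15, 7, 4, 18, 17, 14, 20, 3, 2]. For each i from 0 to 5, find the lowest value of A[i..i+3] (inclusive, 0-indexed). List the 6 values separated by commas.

(15, 7, 4, 18) → min 4
(7, 4, 18, 17) → min 4
(4, 18, 17, 14) → min 4
(18, 17, 14, 20) → min 14
(17, 14, 20, 3) → min 3
(14, 20, 3, 2) → min 2

4, 4, 4, 14, 3, 2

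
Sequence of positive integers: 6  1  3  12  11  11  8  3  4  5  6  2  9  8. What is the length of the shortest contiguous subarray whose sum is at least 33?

3

add 6: running sum 6 < 33
add 1: running sum 7 < 33
add 3: running sum 10 < 33
add 12: running sum 22 < 33
add 11: shortest ending here [6, 1, 3, 12, 11] sum 33, len 5
add 11: shortest ending here [12, 11, 11] sum 34, len 3
add 8: shortest ending here [12, 11, 11, 8] sum 42, len 4
add 3: shortest ending here [11, 11, 8, 3] sum 33, len 4
add 4: shortest ending here [11, 11, 8, 3, 4] sum 37, len 5
add 5: shortest ending here [11, 11, 8, 3, 4, 5] sum 42, len 6
add 6: shortest ending here [11, 8, 3, 4, 5, 6] sum 37, len 6
add 2: shortest ending here [11, 8, 3, 4, 5, 6, 2] sum 39, len 7
add 9: shortest ending here [8, 3, 4, 5, 6, 2, 9] sum 37, len 7
add 8: shortest ending here [4, 5, 6, 2, 9, 8] sum 34, len 6
Shortest qualifying length: 3.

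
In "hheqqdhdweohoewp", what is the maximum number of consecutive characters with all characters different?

add h: [h] len 1
add h (repeat h, move left end past it): [h] len 1
add e: [h, e] len 2
add q: [h, e, q] len 3
add q (repeat q, move left end past it): [q] len 1
add d: [q, d] len 2
add h: [q, d, h] len 3
add d (repeat d, move left end past it): [h, d] len 2
add w: [h, d, w] len 3
add e: [h, d, w, e] len 4
add o: [h, d, w, e, o] len 5
add h (repeat h, move left end past it): [d, w, e, o, h] len 5
add o (repeat o, move left end past it): [h, o] len 2
add e: [h, o, e] len 3
add w: [h, o, e, w] len 4
add p: [h, o, e, w, p] len 5
Longest all-distinct length: 5.

5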